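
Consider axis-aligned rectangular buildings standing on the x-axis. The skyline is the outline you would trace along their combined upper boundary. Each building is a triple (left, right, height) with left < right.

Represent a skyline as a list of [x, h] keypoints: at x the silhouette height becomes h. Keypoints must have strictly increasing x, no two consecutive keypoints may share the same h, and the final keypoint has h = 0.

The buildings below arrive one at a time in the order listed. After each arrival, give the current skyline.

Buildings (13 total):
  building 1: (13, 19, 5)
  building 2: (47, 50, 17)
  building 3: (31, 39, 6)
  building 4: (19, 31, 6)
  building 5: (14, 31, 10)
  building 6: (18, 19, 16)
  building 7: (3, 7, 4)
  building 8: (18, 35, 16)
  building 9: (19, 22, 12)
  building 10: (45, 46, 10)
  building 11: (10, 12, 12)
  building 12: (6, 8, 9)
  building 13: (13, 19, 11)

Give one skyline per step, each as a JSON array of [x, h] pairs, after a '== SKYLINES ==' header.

== SKYLINES ==
[[13,5],[19,0]]
[[13,5],[19,0],[47,17],[50,0]]
[[13,5],[19,0],[31,6],[39,0],[47,17],[50,0]]
[[13,5],[19,6],[39,0],[47,17],[50,0]]
[[13,5],[14,10],[31,6],[39,0],[47,17],[50,0]]
[[13,5],[14,10],[18,16],[19,10],[31,6],[39,0],[47,17],[50,0]]
[[3,4],[7,0],[13,5],[14,10],[18,16],[19,10],[31,6],[39,0],[47,17],[50,0]]
[[3,4],[7,0],[13,5],[14,10],[18,16],[35,6],[39,0],[47,17],[50,0]]
[[3,4],[7,0],[13,5],[14,10],[18,16],[35,6],[39,0],[47,17],[50,0]]
[[3,4],[7,0],[13,5],[14,10],[18,16],[35,6],[39,0],[45,10],[46,0],[47,17],[50,0]]
[[3,4],[7,0],[10,12],[12,0],[13,5],[14,10],[18,16],[35,6],[39,0],[45,10],[46,0],[47,17],[50,0]]
[[3,4],[6,9],[8,0],[10,12],[12,0],[13,5],[14,10],[18,16],[35,6],[39,0],[45,10],[46,0],[47,17],[50,0]]
[[3,4],[6,9],[8,0],[10,12],[12,0],[13,11],[18,16],[35,6],[39,0],[45,10],[46,0],[47,17],[50,0]]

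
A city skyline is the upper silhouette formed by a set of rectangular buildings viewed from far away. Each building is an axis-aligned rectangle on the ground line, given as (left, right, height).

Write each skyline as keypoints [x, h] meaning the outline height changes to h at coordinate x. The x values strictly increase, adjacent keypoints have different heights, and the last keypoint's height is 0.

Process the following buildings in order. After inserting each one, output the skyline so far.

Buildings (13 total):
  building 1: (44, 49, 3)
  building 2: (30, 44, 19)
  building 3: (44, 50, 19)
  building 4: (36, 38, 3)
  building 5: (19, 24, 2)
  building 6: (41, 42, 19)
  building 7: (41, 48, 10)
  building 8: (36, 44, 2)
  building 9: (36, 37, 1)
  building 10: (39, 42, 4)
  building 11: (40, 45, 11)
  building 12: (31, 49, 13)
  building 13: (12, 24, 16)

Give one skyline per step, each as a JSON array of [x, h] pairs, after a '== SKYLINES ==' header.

== SKYLINES ==
[[44,3],[49,0]]
[[30,19],[44,3],[49,0]]
[[30,19],[50,0]]
[[30,19],[50,0]]
[[19,2],[24,0],[30,19],[50,0]]
[[19,2],[24,0],[30,19],[50,0]]
[[19,2],[24,0],[30,19],[50,0]]
[[19,2],[24,0],[30,19],[50,0]]
[[19,2],[24,0],[30,19],[50,0]]
[[19,2],[24,0],[30,19],[50,0]]
[[19,2],[24,0],[30,19],[50,0]]
[[19,2],[24,0],[30,19],[50,0]]
[[12,16],[24,0],[30,19],[50,0]]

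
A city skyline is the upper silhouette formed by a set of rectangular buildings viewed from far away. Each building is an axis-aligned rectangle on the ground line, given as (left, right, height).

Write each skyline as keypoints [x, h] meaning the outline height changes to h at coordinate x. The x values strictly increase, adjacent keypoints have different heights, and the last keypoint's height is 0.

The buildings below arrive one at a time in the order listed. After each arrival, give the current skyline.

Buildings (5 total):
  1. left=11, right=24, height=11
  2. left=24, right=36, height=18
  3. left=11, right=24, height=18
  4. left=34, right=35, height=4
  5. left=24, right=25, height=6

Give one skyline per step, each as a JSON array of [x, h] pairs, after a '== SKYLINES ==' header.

== SKYLINES ==
[[11,11],[24,0]]
[[11,11],[24,18],[36,0]]
[[11,18],[36,0]]
[[11,18],[36,0]]
[[11,18],[36,0]]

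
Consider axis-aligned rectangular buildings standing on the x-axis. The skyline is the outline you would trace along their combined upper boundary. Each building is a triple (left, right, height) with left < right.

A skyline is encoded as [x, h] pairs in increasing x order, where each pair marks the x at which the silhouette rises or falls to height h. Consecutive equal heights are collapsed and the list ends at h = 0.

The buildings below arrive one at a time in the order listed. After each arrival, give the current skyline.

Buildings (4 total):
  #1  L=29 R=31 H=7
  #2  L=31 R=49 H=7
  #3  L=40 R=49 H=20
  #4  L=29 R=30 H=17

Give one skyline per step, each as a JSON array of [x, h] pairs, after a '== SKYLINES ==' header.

== SKYLINES ==
[[29,7],[31,0]]
[[29,7],[49,0]]
[[29,7],[40,20],[49,0]]
[[29,17],[30,7],[40,20],[49,0]]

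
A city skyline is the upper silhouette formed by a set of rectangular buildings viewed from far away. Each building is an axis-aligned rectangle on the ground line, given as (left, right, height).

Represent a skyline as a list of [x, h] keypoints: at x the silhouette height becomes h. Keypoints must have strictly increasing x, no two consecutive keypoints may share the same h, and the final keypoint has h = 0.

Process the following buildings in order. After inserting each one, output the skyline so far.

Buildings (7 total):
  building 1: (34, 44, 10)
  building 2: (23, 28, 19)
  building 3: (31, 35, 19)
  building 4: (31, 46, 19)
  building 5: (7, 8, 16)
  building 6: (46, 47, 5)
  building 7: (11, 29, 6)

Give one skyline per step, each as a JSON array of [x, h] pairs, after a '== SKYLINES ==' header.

== SKYLINES ==
[[34,10],[44,0]]
[[23,19],[28,0],[34,10],[44,0]]
[[23,19],[28,0],[31,19],[35,10],[44,0]]
[[23,19],[28,0],[31,19],[46,0]]
[[7,16],[8,0],[23,19],[28,0],[31,19],[46,0]]
[[7,16],[8,0],[23,19],[28,0],[31,19],[46,5],[47,0]]
[[7,16],[8,0],[11,6],[23,19],[28,6],[29,0],[31,19],[46,5],[47,0]]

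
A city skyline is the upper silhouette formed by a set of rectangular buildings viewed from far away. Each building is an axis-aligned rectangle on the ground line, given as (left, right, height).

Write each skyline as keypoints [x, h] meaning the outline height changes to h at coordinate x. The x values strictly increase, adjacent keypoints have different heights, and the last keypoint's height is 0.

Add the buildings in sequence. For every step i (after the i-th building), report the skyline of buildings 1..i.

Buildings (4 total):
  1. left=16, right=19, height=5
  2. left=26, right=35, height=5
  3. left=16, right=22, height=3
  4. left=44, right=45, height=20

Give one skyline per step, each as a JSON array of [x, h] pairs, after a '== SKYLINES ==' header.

== SKYLINES ==
[[16,5],[19,0]]
[[16,5],[19,0],[26,5],[35,0]]
[[16,5],[19,3],[22,0],[26,5],[35,0]]
[[16,5],[19,3],[22,0],[26,5],[35,0],[44,20],[45,0]]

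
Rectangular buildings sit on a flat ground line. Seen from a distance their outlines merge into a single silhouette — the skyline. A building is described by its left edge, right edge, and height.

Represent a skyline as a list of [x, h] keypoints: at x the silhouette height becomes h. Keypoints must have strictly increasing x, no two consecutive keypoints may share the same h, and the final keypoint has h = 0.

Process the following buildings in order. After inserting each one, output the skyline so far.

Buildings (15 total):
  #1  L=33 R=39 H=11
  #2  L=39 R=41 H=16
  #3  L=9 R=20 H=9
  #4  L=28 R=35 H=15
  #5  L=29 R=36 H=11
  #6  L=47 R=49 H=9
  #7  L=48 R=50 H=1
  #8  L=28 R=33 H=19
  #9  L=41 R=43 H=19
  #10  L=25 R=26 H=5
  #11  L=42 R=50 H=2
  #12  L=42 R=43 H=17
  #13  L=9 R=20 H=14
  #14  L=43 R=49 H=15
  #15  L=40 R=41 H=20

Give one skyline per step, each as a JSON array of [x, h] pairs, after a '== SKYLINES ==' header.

== SKYLINES ==
[[33,11],[39,0]]
[[33,11],[39,16],[41,0]]
[[9,9],[20,0],[33,11],[39,16],[41,0]]
[[9,9],[20,0],[28,15],[35,11],[39,16],[41,0]]
[[9,9],[20,0],[28,15],[35,11],[39,16],[41,0]]
[[9,9],[20,0],[28,15],[35,11],[39,16],[41,0],[47,9],[49,0]]
[[9,9],[20,0],[28,15],[35,11],[39,16],[41,0],[47,9],[49,1],[50,0]]
[[9,9],[20,0],[28,19],[33,15],[35,11],[39,16],[41,0],[47,9],[49,1],[50,0]]
[[9,9],[20,0],[28,19],[33,15],[35,11],[39,16],[41,19],[43,0],[47,9],[49,1],[50,0]]
[[9,9],[20,0],[25,5],[26,0],[28,19],[33,15],[35,11],[39,16],[41,19],[43,0],[47,9],[49,1],[50,0]]
[[9,9],[20,0],[25,5],[26,0],[28,19],[33,15],[35,11],[39,16],[41,19],[43,2],[47,9],[49,2],[50,0]]
[[9,9],[20,0],[25,5],[26,0],[28,19],[33,15],[35,11],[39,16],[41,19],[43,2],[47,9],[49,2],[50,0]]
[[9,14],[20,0],[25,5],[26,0],[28,19],[33,15],[35,11],[39,16],[41,19],[43,2],[47,9],[49,2],[50,0]]
[[9,14],[20,0],[25,5],[26,0],[28,19],[33,15],[35,11],[39,16],[41,19],[43,15],[49,2],[50,0]]
[[9,14],[20,0],[25,5],[26,0],[28,19],[33,15],[35,11],[39,16],[40,20],[41,19],[43,15],[49,2],[50,0]]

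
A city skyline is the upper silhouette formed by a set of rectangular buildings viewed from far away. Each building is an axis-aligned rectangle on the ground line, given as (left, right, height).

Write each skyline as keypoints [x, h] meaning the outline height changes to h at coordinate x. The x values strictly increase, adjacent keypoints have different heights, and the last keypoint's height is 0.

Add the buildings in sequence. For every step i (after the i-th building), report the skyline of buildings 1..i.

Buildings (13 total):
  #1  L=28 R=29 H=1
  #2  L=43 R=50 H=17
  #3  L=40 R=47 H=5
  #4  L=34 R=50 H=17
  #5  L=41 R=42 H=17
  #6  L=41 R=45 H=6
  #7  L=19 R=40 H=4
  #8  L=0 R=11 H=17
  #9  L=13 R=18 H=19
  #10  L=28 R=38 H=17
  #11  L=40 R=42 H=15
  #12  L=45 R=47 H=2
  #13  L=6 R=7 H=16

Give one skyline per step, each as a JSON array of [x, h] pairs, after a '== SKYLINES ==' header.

== SKYLINES ==
[[28,1],[29,0]]
[[28,1],[29,0],[43,17],[50,0]]
[[28,1],[29,0],[40,5],[43,17],[50,0]]
[[28,1],[29,0],[34,17],[50,0]]
[[28,1],[29,0],[34,17],[50,0]]
[[28,1],[29,0],[34,17],[50,0]]
[[19,4],[34,17],[50,0]]
[[0,17],[11,0],[19,4],[34,17],[50,0]]
[[0,17],[11,0],[13,19],[18,0],[19,4],[34,17],[50,0]]
[[0,17],[11,0],[13,19],[18,0],[19,4],[28,17],[50,0]]
[[0,17],[11,0],[13,19],[18,0],[19,4],[28,17],[50,0]]
[[0,17],[11,0],[13,19],[18,0],[19,4],[28,17],[50,0]]
[[0,17],[11,0],[13,19],[18,0],[19,4],[28,17],[50,0]]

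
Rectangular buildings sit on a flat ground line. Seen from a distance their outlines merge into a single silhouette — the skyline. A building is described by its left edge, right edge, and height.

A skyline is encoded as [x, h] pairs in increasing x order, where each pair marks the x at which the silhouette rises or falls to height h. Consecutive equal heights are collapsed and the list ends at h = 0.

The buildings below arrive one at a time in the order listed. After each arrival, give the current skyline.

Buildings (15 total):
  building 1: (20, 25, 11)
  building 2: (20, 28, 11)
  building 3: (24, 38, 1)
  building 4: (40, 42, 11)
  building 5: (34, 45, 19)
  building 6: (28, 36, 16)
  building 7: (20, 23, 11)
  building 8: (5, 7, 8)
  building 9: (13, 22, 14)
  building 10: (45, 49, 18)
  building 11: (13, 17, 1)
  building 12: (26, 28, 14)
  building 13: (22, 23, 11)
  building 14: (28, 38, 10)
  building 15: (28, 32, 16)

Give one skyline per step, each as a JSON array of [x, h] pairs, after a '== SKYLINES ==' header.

== SKYLINES ==
[[20,11],[25,0]]
[[20,11],[28,0]]
[[20,11],[28,1],[38,0]]
[[20,11],[28,1],[38,0],[40,11],[42,0]]
[[20,11],[28,1],[34,19],[45,0]]
[[20,11],[28,16],[34,19],[45,0]]
[[20,11],[28,16],[34,19],[45,0]]
[[5,8],[7,0],[20,11],[28,16],[34,19],[45,0]]
[[5,8],[7,0],[13,14],[22,11],[28,16],[34,19],[45,0]]
[[5,8],[7,0],[13,14],[22,11],[28,16],[34,19],[45,18],[49,0]]
[[5,8],[7,0],[13,14],[22,11],[28,16],[34,19],[45,18],[49,0]]
[[5,8],[7,0],[13,14],[22,11],[26,14],[28,16],[34,19],[45,18],[49,0]]
[[5,8],[7,0],[13,14],[22,11],[26,14],[28,16],[34,19],[45,18],[49,0]]
[[5,8],[7,0],[13,14],[22,11],[26,14],[28,16],[34,19],[45,18],[49,0]]
[[5,8],[7,0],[13,14],[22,11],[26,14],[28,16],[34,19],[45,18],[49,0]]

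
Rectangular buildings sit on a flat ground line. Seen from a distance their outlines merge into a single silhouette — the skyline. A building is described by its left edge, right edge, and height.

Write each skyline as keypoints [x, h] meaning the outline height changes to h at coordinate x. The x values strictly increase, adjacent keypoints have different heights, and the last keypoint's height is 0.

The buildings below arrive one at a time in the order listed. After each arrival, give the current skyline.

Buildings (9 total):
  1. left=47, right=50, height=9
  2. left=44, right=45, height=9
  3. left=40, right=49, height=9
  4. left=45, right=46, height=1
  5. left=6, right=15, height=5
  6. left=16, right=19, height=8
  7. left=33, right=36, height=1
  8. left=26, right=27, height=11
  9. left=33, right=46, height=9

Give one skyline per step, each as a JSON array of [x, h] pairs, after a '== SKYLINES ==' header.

== SKYLINES ==
[[47,9],[50,0]]
[[44,9],[45,0],[47,9],[50,0]]
[[40,9],[50,0]]
[[40,9],[50,0]]
[[6,5],[15,0],[40,9],[50,0]]
[[6,5],[15,0],[16,8],[19,0],[40,9],[50,0]]
[[6,5],[15,0],[16,8],[19,0],[33,1],[36,0],[40,9],[50,0]]
[[6,5],[15,0],[16,8],[19,0],[26,11],[27,0],[33,1],[36,0],[40,9],[50,0]]
[[6,5],[15,0],[16,8],[19,0],[26,11],[27,0],[33,9],[50,0]]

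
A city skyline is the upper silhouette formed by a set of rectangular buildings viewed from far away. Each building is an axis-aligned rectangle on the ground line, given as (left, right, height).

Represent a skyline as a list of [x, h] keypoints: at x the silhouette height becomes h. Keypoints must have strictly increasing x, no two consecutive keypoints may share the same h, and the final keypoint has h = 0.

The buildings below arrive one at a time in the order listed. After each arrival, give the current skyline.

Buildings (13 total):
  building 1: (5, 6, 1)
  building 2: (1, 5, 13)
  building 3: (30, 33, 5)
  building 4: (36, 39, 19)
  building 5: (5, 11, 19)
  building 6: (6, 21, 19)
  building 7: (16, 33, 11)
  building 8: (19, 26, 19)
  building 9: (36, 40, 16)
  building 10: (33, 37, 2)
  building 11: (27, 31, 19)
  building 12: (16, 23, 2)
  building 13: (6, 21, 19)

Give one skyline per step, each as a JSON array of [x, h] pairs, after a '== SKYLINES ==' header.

== SKYLINES ==
[[5,1],[6,0]]
[[1,13],[5,1],[6,0]]
[[1,13],[5,1],[6,0],[30,5],[33,0]]
[[1,13],[5,1],[6,0],[30,5],[33,0],[36,19],[39,0]]
[[1,13],[5,19],[11,0],[30,5],[33,0],[36,19],[39,0]]
[[1,13],[5,19],[21,0],[30,5],[33,0],[36,19],[39,0]]
[[1,13],[5,19],[21,11],[33,0],[36,19],[39,0]]
[[1,13],[5,19],[26,11],[33,0],[36,19],[39,0]]
[[1,13],[5,19],[26,11],[33,0],[36,19],[39,16],[40,0]]
[[1,13],[5,19],[26,11],[33,2],[36,19],[39,16],[40,0]]
[[1,13],[5,19],[26,11],[27,19],[31,11],[33,2],[36,19],[39,16],[40,0]]
[[1,13],[5,19],[26,11],[27,19],[31,11],[33,2],[36,19],[39,16],[40,0]]
[[1,13],[5,19],[26,11],[27,19],[31,11],[33,2],[36,19],[39,16],[40,0]]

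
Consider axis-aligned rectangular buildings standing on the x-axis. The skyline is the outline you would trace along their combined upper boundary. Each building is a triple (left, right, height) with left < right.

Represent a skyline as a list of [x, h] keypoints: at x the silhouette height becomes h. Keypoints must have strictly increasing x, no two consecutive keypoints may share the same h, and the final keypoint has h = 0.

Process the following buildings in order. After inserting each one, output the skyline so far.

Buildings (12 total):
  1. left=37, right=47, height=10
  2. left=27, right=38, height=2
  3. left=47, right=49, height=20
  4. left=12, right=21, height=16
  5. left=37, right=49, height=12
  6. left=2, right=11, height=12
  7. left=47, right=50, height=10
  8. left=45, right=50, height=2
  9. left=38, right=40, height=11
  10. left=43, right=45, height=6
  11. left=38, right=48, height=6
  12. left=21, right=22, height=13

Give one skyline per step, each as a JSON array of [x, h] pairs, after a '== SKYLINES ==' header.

== SKYLINES ==
[[37,10],[47,0]]
[[27,2],[37,10],[47,0]]
[[27,2],[37,10],[47,20],[49,0]]
[[12,16],[21,0],[27,2],[37,10],[47,20],[49,0]]
[[12,16],[21,0],[27,2],[37,12],[47,20],[49,0]]
[[2,12],[11,0],[12,16],[21,0],[27,2],[37,12],[47,20],[49,0]]
[[2,12],[11,0],[12,16],[21,0],[27,2],[37,12],[47,20],[49,10],[50,0]]
[[2,12],[11,0],[12,16],[21,0],[27,2],[37,12],[47,20],[49,10],[50,0]]
[[2,12],[11,0],[12,16],[21,0],[27,2],[37,12],[47,20],[49,10],[50,0]]
[[2,12],[11,0],[12,16],[21,0],[27,2],[37,12],[47,20],[49,10],[50,0]]
[[2,12],[11,0],[12,16],[21,0],[27,2],[37,12],[47,20],[49,10],[50,0]]
[[2,12],[11,0],[12,16],[21,13],[22,0],[27,2],[37,12],[47,20],[49,10],[50,0]]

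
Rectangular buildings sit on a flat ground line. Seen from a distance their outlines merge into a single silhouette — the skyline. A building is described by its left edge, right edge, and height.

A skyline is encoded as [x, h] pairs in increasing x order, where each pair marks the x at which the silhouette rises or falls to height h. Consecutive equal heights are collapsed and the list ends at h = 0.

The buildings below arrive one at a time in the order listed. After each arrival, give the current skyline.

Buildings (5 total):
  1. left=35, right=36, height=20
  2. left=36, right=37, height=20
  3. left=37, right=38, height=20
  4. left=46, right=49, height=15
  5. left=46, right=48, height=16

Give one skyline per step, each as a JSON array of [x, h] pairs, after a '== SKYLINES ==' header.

== SKYLINES ==
[[35,20],[36,0]]
[[35,20],[37,0]]
[[35,20],[38,0]]
[[35,20],[38,0],[46,15],[49,0]]
[[35,20],[38,0],[46,16],[48,15],[49,0]]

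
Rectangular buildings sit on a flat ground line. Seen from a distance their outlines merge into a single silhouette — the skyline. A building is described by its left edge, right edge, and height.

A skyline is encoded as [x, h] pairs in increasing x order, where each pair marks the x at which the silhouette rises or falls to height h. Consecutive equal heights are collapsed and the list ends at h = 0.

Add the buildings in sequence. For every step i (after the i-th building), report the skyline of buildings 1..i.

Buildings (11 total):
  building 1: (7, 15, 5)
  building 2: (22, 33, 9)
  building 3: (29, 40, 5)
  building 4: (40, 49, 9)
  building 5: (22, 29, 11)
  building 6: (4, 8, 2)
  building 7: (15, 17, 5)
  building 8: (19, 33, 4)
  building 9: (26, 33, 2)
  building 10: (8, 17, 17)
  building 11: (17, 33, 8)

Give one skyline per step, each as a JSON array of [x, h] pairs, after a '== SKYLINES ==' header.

== SKYLINES ==
[[7,5],[15,0]]
[[7,5],[15,0],[22,9],[33,0]]
[[7,5],[15,0],[22,9],[33,5],[40,0]]
[[7,5],[15,0],[22,9],[33,5],[40,9],[49,0]]
[[7,5],[15,0],[22,11],[29,9],[33,5],[40,9],[49,0]]
[[4,2],[7,5],[15,0],[22,11],[29,9],[33,5],[40,9],[49,0]]
[[4,2],[7,5],[17,0],[22,11],[29,9],[33,5],[40,9],[49,0]]
[[4,2],[7,5],[17,0],[19,4],[22,11],[29,9],[33,5],[40,9],[49,0]]
[[4,2],[7,5],[17,0],[19,4],[22,11],[29,9],[33,5],[40,9],[49,0]]
[[4,2],[7,5],[8,17],[17,0],[19,4],[22,11],[29,9],[33,5],[40,9],[49,0]]
[[4,2],[7,5],[8,17],[17,8],[22,11],[29,9],[33,5],[40,9],[49,0]]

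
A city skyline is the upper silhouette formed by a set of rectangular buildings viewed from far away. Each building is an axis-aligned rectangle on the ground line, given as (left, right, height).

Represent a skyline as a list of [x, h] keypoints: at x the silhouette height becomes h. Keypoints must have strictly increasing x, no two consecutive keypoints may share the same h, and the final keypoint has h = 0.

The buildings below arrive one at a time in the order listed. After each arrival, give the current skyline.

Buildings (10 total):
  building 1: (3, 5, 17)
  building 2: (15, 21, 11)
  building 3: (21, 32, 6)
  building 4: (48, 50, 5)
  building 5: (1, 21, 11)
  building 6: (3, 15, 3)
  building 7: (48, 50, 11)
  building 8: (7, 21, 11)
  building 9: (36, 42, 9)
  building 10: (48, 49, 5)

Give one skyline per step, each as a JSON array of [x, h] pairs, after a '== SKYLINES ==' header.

== SKYLINES ==
[[3,17],[5,0]]
[[3,17],[5,0],[15,11],[21,0]]
[[3,17],[5,0],[15,11],[21,6],[32,0]]
[[3,17],[5,0],[15,11],[21,6],[32,0],[48,5],[50,0]]
[[1,11],[3,17],[5,11],[21,6],[32,0],[48,5],[50,0]]
[[1,11],[3,17],[5,11],[21,6],[32,0],[48,5],[50,0]]
[[1,11],[3,17],[5,11],[21,6],[32,0],[48,11],[50,0]]
[[1,11],[3,17],[5,11],[21,6],[32,0],[48,11],[50,0]]
[[1,11],[3,17],[5,11],[21,6],[32,0],[36,9],[42,0],[48,11],[50,0]]
[[1,11],[3,17],[5,11],[21,6],[32,0],[36,9],[42,0],[48,11],[50,0]]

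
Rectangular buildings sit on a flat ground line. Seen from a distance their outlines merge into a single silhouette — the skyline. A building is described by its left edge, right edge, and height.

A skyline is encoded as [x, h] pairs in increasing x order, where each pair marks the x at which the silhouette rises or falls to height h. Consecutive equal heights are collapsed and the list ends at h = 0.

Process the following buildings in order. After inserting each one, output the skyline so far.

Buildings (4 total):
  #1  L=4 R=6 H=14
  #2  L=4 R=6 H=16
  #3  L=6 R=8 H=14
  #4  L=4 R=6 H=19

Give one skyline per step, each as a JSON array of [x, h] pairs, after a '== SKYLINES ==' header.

== SKYLINES ==
[[4,14],[6,0]]
[[4,16],[6,0]]
[[4,16],[6,14],[8,0]]
[[4,19],[6,14],[8,0]]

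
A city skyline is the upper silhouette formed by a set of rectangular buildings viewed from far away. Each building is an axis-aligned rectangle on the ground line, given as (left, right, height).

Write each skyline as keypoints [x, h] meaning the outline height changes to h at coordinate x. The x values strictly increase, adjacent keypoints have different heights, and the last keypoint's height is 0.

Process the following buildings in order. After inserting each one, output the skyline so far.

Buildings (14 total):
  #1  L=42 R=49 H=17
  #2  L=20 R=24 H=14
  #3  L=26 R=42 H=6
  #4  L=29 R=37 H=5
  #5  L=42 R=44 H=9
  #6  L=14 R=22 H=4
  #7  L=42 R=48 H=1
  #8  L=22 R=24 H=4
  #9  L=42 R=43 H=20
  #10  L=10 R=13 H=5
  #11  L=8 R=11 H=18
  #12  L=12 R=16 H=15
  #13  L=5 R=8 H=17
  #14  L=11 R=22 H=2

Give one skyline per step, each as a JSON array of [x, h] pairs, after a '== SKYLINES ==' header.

== SKYLINES ==
[[42,17],[49,0]]
[[20,14],[24,0],[42,17],[49,0]]
[[20,14],[24,0],[26,6],[42,17],[49,0]]
[[20,14],[24,0],[26,6],[42,17],[49,0]]
[[20,14],[24,0],[26,6],[42,17],[49,0]]
[[14,4],[20,14],[24,0],[26,6],[42,17],[49,0]]
[[14,4],[20,14],[24,0],[26,6],[42,17],[49,0]]
[[14,4],[20,14],[24,0],[26,6],[42,17],[49,0]]
[[14,4],[20,14],[24,0],[26,6],[42,20],[43,17],[49,0]]
[[10,5],[13,0],[14,4],[20,14],[24,0],[26,6],[42,20],[43,17],[49,0]]
[[8,18],[11,5],[13,0],[14,4],[20,14],[24,0],[26,6],[42,20],[43,17],[49,0]]
[[8,18],[11,5],[12,15],[16,4],[20,14],[24,0],[26,6],[42,20],[43,17],[49,0]]
[[5,17],[8,18],[11,5],[12,15],[16,4],[20,14],[24,0],[26,6],[42,20],[43,17],[49,0]]
[[5,17],[8,18],[11,5],[12,15],[16,4],[20,14],[24,0],[26,6],[42,20],[43,17],[49,0]]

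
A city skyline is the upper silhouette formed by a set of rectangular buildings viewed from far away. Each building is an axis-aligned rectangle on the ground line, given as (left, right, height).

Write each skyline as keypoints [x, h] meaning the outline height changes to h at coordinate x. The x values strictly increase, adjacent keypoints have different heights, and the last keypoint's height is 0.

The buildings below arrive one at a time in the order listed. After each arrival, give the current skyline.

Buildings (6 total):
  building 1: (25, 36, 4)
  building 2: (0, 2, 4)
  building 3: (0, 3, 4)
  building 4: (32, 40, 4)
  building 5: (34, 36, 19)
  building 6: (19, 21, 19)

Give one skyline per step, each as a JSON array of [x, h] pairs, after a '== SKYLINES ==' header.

== SKYLINES ==
[[25,4],[36,0]]
[[0,4],[2,0],[25,4],[36,0]]
[[0,4],[3,0],[25,4],[36,0]]
[[0,4],[3,0],[25,4],[40,0]]
[[0,4],[3,0],[25,4],[34,19],[36,4],[40,0]]
[[0,4],[3,0],[19,19],[21,0],[25,4],[34,19],[36,4],[40,0]]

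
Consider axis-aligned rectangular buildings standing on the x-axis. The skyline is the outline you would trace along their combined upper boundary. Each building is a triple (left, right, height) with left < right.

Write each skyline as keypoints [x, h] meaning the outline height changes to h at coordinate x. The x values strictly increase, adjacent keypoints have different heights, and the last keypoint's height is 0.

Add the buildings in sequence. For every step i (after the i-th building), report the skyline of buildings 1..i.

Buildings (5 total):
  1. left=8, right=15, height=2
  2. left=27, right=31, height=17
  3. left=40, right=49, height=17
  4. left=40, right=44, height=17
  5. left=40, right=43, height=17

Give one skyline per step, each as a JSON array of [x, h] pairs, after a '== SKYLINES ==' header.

== SKYLINES ==
[[8,2],[15,0]]
[[8,2],[15,0],[27,17],[31,0]]
[[8,2],[15,0],[27,17],[31,0],[40,17],[49,0]]
[[8,2],[15,0],[27,17],[31,0],[40,17],[49,0]]
[[8,2],[15,0],[27,17],[31,0],[40,17],[49,0]]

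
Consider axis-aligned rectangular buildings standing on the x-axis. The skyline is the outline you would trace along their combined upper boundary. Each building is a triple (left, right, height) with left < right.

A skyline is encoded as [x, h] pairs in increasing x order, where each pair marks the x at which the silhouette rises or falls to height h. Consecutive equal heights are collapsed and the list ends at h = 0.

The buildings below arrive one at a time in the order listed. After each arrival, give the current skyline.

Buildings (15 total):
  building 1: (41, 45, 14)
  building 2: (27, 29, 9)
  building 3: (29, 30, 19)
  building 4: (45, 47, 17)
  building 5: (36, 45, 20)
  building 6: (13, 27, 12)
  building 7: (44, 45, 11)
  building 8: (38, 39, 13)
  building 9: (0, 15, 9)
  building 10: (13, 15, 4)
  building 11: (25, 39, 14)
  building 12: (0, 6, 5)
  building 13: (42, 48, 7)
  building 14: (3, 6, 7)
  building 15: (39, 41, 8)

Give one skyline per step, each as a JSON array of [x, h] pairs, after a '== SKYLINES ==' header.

== SKYLINES ==
[[41,14],[45,0]]
[[27,9],[29,0],[41,14],[45,0]]
[[27,9],[29,19],[30,0],[41,14],[45,0]]
[[27,9],[29,19],[30,0],[41,14],[45,17],[47,0]]
[[27,9],[29,19],[30,0],[36,20],[45,17],[47,0]]
[[13,12],[27,9],[29,19],[30,0],[36,20],[45,17],[47,0]]
[[13,12],[27,9],[29,19],[30,0],[36,20],[45,17],[47,0]]
[[13,12],[27,9],[29,19],[30,0],[36,20],[45,17],[47,0]]
[[0,9],[13,12],[27,9],[29,19],[30,0],[36,20],[45,17],[47,0]]
[[0,9],[13,12],[27,9],[29,19],[30,0],[36,20],[45,17],[47,0]]
[[0,9],[13,12],[25,14],[29,19],[30,14],[36,20],[45,17],[47,0]]
[[0,9],[13,12],[25,14],[29,19],[30,14],[36,20],[45,17],[47,0]]
[[0,9],[13,12],[25,14],[29,19],[30,14],[36,20],[45,17],[47,7],[48,0]]
[[0,9],[13,12],[25,14],[29,19],[30,14],[36,20],[45,17],[47,7],[48,0]]
[[0,9],[13,12],[25,14],[29,19],[30,14],[36,20],[45,17],[47,7],[48,0]]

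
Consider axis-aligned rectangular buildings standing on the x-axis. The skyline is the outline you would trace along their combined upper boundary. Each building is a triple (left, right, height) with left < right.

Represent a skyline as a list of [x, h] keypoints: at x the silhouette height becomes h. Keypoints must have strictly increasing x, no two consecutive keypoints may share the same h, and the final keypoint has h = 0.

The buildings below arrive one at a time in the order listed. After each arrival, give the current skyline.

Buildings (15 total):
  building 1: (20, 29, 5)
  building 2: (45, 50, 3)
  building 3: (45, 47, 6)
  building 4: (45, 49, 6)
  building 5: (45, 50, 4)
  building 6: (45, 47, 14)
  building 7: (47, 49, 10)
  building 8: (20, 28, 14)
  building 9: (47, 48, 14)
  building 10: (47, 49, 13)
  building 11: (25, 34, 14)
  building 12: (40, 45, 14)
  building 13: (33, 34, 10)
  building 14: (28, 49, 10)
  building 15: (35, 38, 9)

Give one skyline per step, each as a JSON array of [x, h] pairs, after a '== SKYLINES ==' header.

== SKYLINES ==
[[20,5],[29,0]]
[[20,5],[29,0],[45,3],[50,0]]
[[20,5],[29,0],[45,6],[47,3],[50,0]]
[[20,5],[29,0],[45,6],[49,3],[50,0]]
[[20,5],[29,0],[45,6],[49,4],[50,0]]
[[20,5],[29,0],[45,14],[47,6],[49,4],[50,0]]
[[20,5],[29,0],[45,14],[47,10],[49,4],[50,0]]
[[20,14],[28,5],[29,0],[45,14],[47,10],[49,4],[50,0]]
[[20,14],[28,5],[29,0],[45,14],[48,10],[49,4],[50,0]]
[[20,14],[28,5],[29,0],[45,14],[48,13],[49,4],[50,0]]
[[20,14],[34,0],[45,14],[48,13],[49,4],[50,0]]
[[20,14],[34,0],[40,14],[48,13],[49,4],[50,0]]
[[20,14],[34,0],[40,14],[48,13],[49,4],[50,0]]
[[20,14],[34,10],[40,14],[48,13],[49,4],[50,0]]
[[20,14],[34,10],[40,14],[48,13],[49,4],[50,0]]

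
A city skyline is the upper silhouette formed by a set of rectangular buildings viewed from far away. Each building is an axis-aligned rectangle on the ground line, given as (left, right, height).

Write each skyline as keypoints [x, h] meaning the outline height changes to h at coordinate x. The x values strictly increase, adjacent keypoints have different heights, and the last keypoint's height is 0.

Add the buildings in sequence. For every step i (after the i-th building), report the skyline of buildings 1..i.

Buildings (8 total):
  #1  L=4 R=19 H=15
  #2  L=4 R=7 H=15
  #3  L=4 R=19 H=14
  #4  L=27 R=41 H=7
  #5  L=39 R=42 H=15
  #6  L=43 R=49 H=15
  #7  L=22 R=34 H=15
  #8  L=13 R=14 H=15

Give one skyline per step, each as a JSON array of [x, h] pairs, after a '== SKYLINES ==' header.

== SKYLINES ==
[[4,15],[19,0]]
[[4,15],[19,0]]
[[4,15],[19,0]]
[[4,15],[19,0],[27,7],[41,0]]
[[4,15],[19,0],[27,7],[39,15],[42,0]]
[[4,15],[19,0],[27,7],[39,15],[42,0],[43,15],[49,0]]
[[4,15],[19,0],[22,15],[34,7],[39,15],[42,0],[43,15],[49,0]]
[[4,15],[19,0],[22,15],[34,7],[39,15],[42,0],[43,15],[49,0]]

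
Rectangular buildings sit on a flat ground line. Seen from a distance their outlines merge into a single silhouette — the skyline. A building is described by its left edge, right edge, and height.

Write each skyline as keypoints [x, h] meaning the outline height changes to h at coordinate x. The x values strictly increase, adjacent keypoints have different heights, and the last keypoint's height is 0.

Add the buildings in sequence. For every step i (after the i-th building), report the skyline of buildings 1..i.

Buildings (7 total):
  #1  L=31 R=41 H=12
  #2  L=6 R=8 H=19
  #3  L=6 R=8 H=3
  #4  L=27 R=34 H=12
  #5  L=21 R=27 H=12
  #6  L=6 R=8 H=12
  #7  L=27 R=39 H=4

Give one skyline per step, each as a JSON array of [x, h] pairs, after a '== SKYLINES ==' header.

== SKYLINES ==
[[31,12],[41,0]]
[[6,19],[8,0],[31,12],[41,0]]
[[6,19],[8,0],[31,12],[41,0]]
[[6,19],[8,0],[27,12],[41,0]]
[[6,19],[8,0],[21,12],[41,0]]
[[6,19],[8,0],[21,12],[41,0]]
[[6,19],[8,0],[21,12],[41,0]]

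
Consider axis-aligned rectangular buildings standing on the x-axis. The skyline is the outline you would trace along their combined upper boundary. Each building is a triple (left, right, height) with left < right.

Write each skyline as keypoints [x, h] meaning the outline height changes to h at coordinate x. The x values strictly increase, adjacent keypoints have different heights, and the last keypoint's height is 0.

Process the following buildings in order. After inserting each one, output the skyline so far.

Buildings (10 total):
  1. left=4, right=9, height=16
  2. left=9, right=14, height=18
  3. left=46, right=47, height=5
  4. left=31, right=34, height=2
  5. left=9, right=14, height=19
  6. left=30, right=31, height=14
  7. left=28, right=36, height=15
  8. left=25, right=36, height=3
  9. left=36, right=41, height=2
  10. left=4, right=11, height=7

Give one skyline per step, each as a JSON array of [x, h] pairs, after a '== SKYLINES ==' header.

== SKYLINES ==
[[4,16],[9,0]]
[[4,16],[9,18],[14,0]]
[[4,16],[9,18],[14,0],[46,5],[47,0]]
[[4,16],[9,18],[14,0],[31,2],[34,0],[46,5],[47,0]]
[[4,16],[9,19],[14,0],[31,2],[34,0],[46,5],[47,0]]
[[4,16],[9,19],[14,0],[30,14],[31,2],[34,0],[46,5],[47,0]]
[[4,16],[9,19],[14,0],[28,15],[36,0],[46,5],[47,0]]
[[4,16],[9,19],[14,0],[25,3],[28,15],[36,0],[46,5],[47,0]]
[[4,16],[9,19],[14,0],[25,3],[28,15],[36,2],[41,0],[46,5],[47,0]]
[[4,16],[9,19],[14,0],[25,3],[28,15],[36,2],[41,0],[46,5],[47,0]]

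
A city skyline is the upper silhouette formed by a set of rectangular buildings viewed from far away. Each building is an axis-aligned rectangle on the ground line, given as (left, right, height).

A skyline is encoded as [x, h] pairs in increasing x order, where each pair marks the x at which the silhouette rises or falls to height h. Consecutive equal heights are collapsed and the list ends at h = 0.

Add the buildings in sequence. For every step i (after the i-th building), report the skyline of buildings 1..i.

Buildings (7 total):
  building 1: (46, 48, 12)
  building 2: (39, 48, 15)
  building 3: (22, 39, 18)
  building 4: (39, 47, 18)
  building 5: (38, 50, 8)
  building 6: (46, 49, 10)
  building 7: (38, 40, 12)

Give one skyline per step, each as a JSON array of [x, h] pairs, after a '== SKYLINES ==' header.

== SKYLINES ==
[[46,12],[48,0]]
[[39,15],[48,0]]
[[22,18],[39,15],[48,0]]
[[22,18],[47,15],[48,0]]
[[22,18],[47,15],[48,8],[50,0]]
[[22,18],[47,15],[48,10],[49,8],[50,0]]
[[22,18],[47,15],[48,10],[49,8],[50,0]]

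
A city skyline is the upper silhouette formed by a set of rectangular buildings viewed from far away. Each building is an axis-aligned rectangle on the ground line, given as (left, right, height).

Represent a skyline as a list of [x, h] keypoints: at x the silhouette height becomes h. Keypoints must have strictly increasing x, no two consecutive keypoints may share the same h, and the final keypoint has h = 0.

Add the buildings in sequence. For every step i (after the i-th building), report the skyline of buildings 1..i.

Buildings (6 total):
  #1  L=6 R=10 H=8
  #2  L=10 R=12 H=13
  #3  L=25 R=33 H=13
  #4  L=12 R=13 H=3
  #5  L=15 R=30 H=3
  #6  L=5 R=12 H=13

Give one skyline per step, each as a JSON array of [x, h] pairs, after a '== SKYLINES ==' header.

== SKYLINES ==
[[6,8],[10,0]]
[[6,8],[10,13],[12,0]]
[[6,8],[10,13],[12,0],[25,13],[33,0]]
[[6,8],[10,13],[12,3],[13,0],[25,13],[33,0]]
[[6,8],[10,13],[12,3],[13,0],[15,3],[25,13],[33,0]]
[[5,13],[12,3],[13,0],[15,3],[25,13],[33,0]]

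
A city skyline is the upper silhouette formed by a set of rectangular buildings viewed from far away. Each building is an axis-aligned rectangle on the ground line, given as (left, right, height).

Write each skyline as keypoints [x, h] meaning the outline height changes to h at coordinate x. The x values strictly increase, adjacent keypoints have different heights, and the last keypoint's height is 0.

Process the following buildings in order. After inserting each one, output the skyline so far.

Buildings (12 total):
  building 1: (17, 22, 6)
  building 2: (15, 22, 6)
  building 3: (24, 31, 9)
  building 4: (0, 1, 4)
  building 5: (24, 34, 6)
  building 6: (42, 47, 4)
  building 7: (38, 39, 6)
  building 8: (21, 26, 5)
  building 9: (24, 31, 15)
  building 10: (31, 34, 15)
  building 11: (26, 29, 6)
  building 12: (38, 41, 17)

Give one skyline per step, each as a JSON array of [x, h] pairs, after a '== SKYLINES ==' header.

== SKYLINES ==
[[17,6],[22,0]]
[[15,6],[22,0]]
[[15,6],[22,0],[24,9],[31,0]]
[[0,4],[1,0],[15,6],[22,0],[24,9],[31,0]]
[[0,4],[1,0],[15,6],[22,0],[24,9],[31,6],[34,0]]
[[0,4],[1,0],[15,6],[22,0],[24,9],[31,6],[34,0],[42,4],[47,0]]
[[0,4],[1,0],[15,6],[22,0],[24,9],[31,6],[34,0],[38,6],[39,0],[42,4],[47,0]]
[[0,4],[1,0],[15,6],[22,5],[24,9],[31,6],[34,0],[38,6],[39,0],[42,4],[47,0]]
[[0,4],[1,0],[15,6],[22,5],[24,15],[31,6],[34,0],[38,6],[39,0],[42,4],[47,0]]
[[0,4],[1,0],[15,6],[22,5],[24,15],[34,0],[38,6],[39,0],[42,4],[47,0]]
[[0,4],[1,0],[15,6],[22,5],[24,15],[34,0],[38,6],[39,0],[42,4],[47,0]]
[[0,4],[1,0],[15,6],[22,5],[24,15],[34,0],[38,17],[41,0],[42,4],[47,0]]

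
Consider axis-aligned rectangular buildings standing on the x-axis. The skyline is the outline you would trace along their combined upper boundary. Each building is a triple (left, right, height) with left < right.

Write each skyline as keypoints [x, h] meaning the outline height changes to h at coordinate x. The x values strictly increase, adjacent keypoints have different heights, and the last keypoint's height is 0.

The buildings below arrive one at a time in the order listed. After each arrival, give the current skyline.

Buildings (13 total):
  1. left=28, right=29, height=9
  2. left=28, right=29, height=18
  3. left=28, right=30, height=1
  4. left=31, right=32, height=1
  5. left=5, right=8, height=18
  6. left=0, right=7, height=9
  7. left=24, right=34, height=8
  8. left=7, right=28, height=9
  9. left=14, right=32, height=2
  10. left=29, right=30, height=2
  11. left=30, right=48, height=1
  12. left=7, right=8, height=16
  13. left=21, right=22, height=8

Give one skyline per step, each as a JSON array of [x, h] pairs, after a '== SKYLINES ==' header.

== SKYLINES ==
[[28,9],[29,0]]
[[28,18],[29,0]]
[[28,18],[29,1],[30,0]]
[[28,18],[29,1],[30,0],[31,1],[32,0]]
[[5,18],[8,0],[28,18],[29,1],[30,0],[31,1],[32,0]]
[[0,9],[5,18],[8,0],[28,18],[29,1],[30,0],[31,1],[32,0]]
[[0,9],[5,18],[8,0],[24,8],[28,18],[29,8],[34,0]]
[[0,9],[5,18],[8,9],[28,18],[29,8],[34,0]]
[[0,9],[5,18],[8,9],[28,18],[29,8],[34,0]]
[[0,9],[5,18],[8,9],[28,18],[29,8],[34,0]]
[[0,9],[5,18],[8,9],[28,18],[29,8],[34,1],[48,0]]
[[0,9],[5,18],[8,9],[28,18],[29,8],[34,1],[48,0]]
[[0,9],[5,18],[8,9],[28,18],[29,8],[34,1],[48,0]]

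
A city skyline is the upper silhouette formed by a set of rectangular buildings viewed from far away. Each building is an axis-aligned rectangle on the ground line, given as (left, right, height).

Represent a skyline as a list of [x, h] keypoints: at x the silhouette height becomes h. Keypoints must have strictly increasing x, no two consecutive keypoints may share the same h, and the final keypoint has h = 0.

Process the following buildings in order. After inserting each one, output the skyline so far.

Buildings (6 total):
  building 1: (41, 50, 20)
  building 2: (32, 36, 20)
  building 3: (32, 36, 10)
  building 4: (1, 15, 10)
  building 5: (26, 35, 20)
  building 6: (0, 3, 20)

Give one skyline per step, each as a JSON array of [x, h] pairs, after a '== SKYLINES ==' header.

== SKYLINES ==
[[41,20],[50,0]]
[[32,20],[36,0],[41,20],[50,0]]
[[32,20],[36,0],[41,20],[50,0]]
[[1,10],[15,0],[32,20],[36,0],[41,20],[50,0]]
[[1,10],[15,0],[26,20],[36,0],[41,20],[50,0]]
[[0,20],[3,10],[15,0],[26,20],[36,0],[41,20],[50,0]]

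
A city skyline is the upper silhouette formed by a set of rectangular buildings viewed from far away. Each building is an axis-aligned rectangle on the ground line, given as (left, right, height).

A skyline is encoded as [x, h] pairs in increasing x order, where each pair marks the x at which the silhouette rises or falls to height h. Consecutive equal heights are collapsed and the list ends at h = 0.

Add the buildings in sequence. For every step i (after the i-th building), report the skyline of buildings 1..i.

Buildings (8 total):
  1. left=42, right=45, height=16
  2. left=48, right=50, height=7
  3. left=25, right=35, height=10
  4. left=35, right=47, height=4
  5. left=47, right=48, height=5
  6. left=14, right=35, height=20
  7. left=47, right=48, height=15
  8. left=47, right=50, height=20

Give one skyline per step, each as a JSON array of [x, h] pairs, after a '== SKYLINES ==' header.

== SKYLINES ==
[[42,16],[45,0]]
[[42,16],[45,0],[48,7],[50,0]]
[[25,10],[35,0],[42,16],[45,0],[48,7],[50,0]]
[[25,10],[35,4],[42,16],[45,4],[47,0],[48,7],[50,0]]
[[25,10],[35,4],[42,16],[45,4],[47,5],[48,7],[50,0]]
[[14,20],[35,4],[42,16],[45,4],[47,5],[48,7],[50,0]]
[[14,20],[35,4],[42,16],[45,4],[47,15],[48,7],[50,0]]
[[14,20],[35,4],[42,16],[45,4],[47,20],[50,0]]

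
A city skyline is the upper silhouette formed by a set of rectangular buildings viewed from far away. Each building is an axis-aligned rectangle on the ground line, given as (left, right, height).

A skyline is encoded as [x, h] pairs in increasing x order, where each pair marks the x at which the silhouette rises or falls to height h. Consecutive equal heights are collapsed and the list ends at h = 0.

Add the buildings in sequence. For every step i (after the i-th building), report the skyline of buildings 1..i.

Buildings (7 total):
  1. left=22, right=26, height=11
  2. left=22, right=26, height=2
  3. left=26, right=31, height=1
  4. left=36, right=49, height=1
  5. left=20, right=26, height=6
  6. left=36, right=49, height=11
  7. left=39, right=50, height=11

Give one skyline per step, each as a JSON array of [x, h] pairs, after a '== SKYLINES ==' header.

== SKYLINES ==
[[22,11],[26,0]]
[[22,11],[26,0]]
[[22,11],[26,1],[31,0]]
[[22,11],[26,1],[31,0],[36,1],[49,0]]
[[20,6],[22,11],[26,1],[31,0],[36,1],[49,0]]
[[20,6],[22,11],[26,1],[31,0],[36,11],[49,0]]
[[20,6],[22,11],[26,1],[31,0],[36,11],[50,0]]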